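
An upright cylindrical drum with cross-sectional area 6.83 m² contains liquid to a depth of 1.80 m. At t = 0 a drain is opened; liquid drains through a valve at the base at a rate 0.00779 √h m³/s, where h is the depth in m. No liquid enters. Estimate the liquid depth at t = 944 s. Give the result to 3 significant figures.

Mass balance (ρ constant): A dh/dt = −0.00779 √h.
This is separable: 2 d(√h)/dt = −0.00779/A, so √h = √h₀ − (0.00779/(2A)) t.
√h = √1.80 − 0.00779·944/(2·6.83) = 1.3416 − 0.53834 = 0.80330.
h = 0.80330² = 0.64529 m.

0.645 m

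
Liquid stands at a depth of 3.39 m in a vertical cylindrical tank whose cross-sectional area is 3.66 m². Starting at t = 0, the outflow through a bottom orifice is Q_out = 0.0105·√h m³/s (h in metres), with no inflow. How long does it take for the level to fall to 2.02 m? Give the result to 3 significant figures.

293 s

A dh/dt = −Q_out = −0.0105 √h.
∫ h^(−1/2) dh = −(0.0105/A) ∫ dt, giving 2√h = 2√h₀ − (0.0105/A) t.
t = 2A(√h₀ − √h)/0.0105 = 2·3.66·(√3.39 − √2.02)/0.0105
  = 7.3200 × (1.8412 − 1.4213) / 0.0105 = 292.75 s.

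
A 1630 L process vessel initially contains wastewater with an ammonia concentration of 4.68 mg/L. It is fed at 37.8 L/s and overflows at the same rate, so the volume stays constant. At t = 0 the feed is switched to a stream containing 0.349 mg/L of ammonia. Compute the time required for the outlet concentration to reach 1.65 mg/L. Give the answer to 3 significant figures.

51.9 s

Transient balance on the dissolved component: V dC/dt = Q(C_in − C), so τ = V/Q = 43.122 s.
C(t) = C_in + (C₀ − C_in) e^(−t/τ). Set C = 1.65 and solve for t:
e^(−t/τ) = (C − C_in)/(C₀ − C_in) = (1.65 − 0.349)/(4.68 − 0.349) = 0.30039
t = −τ ln(…) = 43.122 × 1.2027 = 51.861 s.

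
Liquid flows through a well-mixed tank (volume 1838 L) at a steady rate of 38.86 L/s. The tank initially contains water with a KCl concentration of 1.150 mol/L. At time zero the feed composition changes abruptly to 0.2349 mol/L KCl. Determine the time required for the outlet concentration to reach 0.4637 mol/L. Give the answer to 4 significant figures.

Species balance: V dC/dt = Q(C_in − C) ⇒ τ = V/Q = 47.2980 s.
C(t) = C_in + (C₀ − C_in) e^(−t/τ). Set C = 0.4637 and solve for t:
e^(−t/τ) = (C − C_in)/(C₀ − C_in) = (0.4637 − 0.2349)/(1.150 − 0.2349) = 0.250027
t = −τ ln(…) = 47.2980 × 1.38619 = 65.5638 s.

65.56 s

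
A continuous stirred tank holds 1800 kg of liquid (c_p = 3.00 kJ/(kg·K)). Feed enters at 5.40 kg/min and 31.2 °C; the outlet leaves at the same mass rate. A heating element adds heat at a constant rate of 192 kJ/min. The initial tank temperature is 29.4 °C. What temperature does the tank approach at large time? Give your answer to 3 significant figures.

Unsteady energy balance on the tank contents: M c_p dT/dt = ṁ c_p (T_in − T) + 192.
At steady state dT/dt = 0 ⇒ T_ss = T_in + Q̇/(ṁ c_p) = 31.2 + 192/(5.40·3.00) = 43.052 °C.

43.1 °C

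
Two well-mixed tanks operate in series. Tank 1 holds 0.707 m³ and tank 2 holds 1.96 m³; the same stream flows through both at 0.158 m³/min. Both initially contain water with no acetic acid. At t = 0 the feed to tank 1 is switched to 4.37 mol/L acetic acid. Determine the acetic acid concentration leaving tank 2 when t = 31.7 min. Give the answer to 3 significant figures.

3.84 mol/L

Each tank obeys Vᵢ dCᵢ/dt = Q(Cᵢ₋₁ − Cᵢ), so τᵢ = Vᵢ/Q.
τ₁ = 0.707/0.158 = 4.4747 min; τ₂ = 1.96/0.158 = 12.405 min.
Solving the cascade with C₁(0)=C₂(0)=0 gives C₂(t) = C_in[1 − (τ₁ e^(−t/τ₁) − τ₂ e^(−t/τ₂))/(τ₁ − τ₂)].
At t = 31.7: e^(−t/τ₁) = 0.00083816, e^(−t/τ₂) = 0.077661.
C₂ = 4.37·[1 − (4.4747·0.00083816 − 12.405·0.077661)/(-7.9304)] = 4.37·0.87899 = 3.8412 mol/L.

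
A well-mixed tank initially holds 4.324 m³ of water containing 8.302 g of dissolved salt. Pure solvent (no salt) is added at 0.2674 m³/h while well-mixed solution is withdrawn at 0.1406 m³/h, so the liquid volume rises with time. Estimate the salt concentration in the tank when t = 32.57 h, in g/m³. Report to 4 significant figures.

0.4669 g/m³

Let m(t) be the amount of salt. Volume: V(t) = V₀ + (Q_in − Q_out) t = 4.324 + 0.126800 t; V(32.57) = 8.45388 m³.
Species balance (pure solvent in): dm/dt = −Q_out · m/V(t).
dm/m = −Q_out dt/(V₀ + 0.126800 t); integrating gives ln(m/m₀) = −(Q_out/(Q_in−Q_out)) ln(V/V₀).
m = m₀ (V₀/V)^(Q_out/(Q_in−Q_out)) = 8.302 × (4.324/8.45388)^(1.10883) = 3.94751 g.
C = m/V = 3.94751/8.45388 = 0.466947 g/m³.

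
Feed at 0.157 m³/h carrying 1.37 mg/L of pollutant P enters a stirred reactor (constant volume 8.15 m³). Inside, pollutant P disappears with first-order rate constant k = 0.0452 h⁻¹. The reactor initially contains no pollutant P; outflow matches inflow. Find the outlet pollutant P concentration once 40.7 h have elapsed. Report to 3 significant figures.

Accumulation = in − out − consumed: V dC/dt = Q C_in − Q C − k V C.
dC/dt = (Q/V) C_in − (Q/V + k) C; effective rate a = Q/V + k = 0.019264 + 0.0452 = 0.064464 h⁻¹.
C_ss = Q C_in/(Q + kV) = 0.40940 mg/L; C(t) = C_ss + (C₀ − C_ss) e^(−a t).
C(40.7) = 0.40940 + (-0.40940)·e^(−0.064464·40.7) = 0.40940 + (-0.40940)·0.072536 = 0.37970 mg/L.

0.380 mg/L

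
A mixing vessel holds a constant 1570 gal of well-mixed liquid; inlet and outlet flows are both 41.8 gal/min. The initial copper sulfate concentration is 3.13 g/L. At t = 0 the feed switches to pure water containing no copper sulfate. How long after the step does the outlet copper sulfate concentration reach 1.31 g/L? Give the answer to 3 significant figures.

Species balance: V dC/dt = Q(C_in − C) ⇒ τ = V/Q = 37.560 min.
C(t) = C_in + (C₀ − C_in) e^(−t/τ). Set C = 1.31 and solve for t:
e^(−t/τ) = (C − C_in)/(C₀ − C_in) = (1.31 − 0)/(3.13 − 0) = 0.41853
t = −τ ln(…) = 37.560 × 0.87101 = 32.715 min.

32.7 min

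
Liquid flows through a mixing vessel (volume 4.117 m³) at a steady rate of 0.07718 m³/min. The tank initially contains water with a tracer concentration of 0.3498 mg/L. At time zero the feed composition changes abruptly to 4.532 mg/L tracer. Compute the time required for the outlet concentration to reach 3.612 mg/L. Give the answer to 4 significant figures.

Species balance: V dC/dt = Q(C_in − C) ⇒ τ = V/Q = 53.3428 min.
C(t) = C_in + (C₀ − C_in) e^(−t/τ). Set C = 3.612 and solve for t:
e^(−t/τ) = (C − C_in)/(C₀ − C_in) = (3.612 − 4.532)/(0.3498 − 4.532) = 0.219980
t = −τ ln(…) = 53.3428 × 1.51422 = 80.7727 min.

80.77 min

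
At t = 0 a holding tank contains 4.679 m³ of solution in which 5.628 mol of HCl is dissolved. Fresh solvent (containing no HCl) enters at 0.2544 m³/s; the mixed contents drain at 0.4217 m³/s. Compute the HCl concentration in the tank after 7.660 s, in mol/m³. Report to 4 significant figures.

0.7393 mol/m³

Total volume: dV/dt = Q_in − Q_out = -0.167300 m³/s, so V(t) = 4.679 − 0.167300 t and V(7.660) = 3.39748 m³.
Solute balance: dm/dt = 0 − Q_out C = −Q_out m/V(t).
dm/m = −Q_out dt/(V₀ − 0.167300 t); integrating gives ln(m/m₀) = −(Q_out/(Q_in−Q_out)) ln(V/V₀).
m = m₀ (V₀/V)^(Q_out/(Q_in−Q_out)) = 5.628 × (4.679/3.39748)^(-2.52062) = 2.51188 mol.
C = m/V = 2.51188/3.39748 = 0.739334 mol/m³.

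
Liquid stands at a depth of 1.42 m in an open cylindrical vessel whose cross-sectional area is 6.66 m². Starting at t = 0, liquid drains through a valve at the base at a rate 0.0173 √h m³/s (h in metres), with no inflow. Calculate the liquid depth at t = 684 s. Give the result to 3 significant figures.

A dh/dt = −Q_out = −0.0173 √h.
∫ h^(−1/2) dh = −(0.0173/A) ∫ dt, giving 2√h = 2√h₀ − (0.0173/A) t.
√h = √1.42 − 0.0173·684/(2·6.66) = 1.1916 − 0.88838 = 0.30326.
h = 0.30326² = 0.091966 m.

0.0920 m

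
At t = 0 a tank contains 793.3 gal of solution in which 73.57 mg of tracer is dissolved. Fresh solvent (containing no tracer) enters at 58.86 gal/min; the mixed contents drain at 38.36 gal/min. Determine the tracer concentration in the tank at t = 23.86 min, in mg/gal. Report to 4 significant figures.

Let m(t) be the amount of tracer. Volume: V(t) = V₀ + (Q_in − Q_out) t = 793.3 + 20.5000 t; V(23.86) = 1282.43 gal.
Solute balance: dm/dt = 0 − Q_out C = −Q_out m/V(t).
Separate: dm/m = −Q_out dt/V(t) ⇒ ln(m/m₀) = −(Q_out/(Q_in−Q_out)) ln(V/V₀).
m = m₀ (V₀/V)^(Q_out/(Q_in−Q_out)) = 73.57 × (793.3/1282.43)^(1.87122) = 29.9482 mg.
C = m/V = 29.9482/1282.43 = 0.0233527 mg/gal.

0.02335 mg/gal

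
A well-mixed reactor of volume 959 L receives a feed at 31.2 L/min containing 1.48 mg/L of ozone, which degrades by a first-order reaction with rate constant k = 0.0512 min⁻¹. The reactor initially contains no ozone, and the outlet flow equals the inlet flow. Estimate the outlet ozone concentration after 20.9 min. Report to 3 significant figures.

V dC/dt = Q(C_in − C) − k V C.
This is linear with rate a = Q/V + k = 0.083734 min⁻¹.
C_ss = Q C_in/(Q + kV) = 0.57504 mg/L; C(t) = C_ss + (C₀ − C_ss) e^(−a t).
C(20.9) = 0.57504 + (-0.57504)·e^(−0.083734·20.9) = 0.57504 + (-0.57504)·0.17377 = 0.47512 mg/L.

0.475 mg/L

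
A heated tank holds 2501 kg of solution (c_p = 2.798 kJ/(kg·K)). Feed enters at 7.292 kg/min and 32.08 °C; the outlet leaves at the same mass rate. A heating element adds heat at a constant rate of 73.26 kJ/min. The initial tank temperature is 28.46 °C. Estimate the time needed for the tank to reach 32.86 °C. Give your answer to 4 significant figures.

323.1 min

First-law balance (no shaft work): M c_p dT/dt = ṁ c_p (T_in − T) + 73.26.
τ = M/ṁ = 342.979 min; T_ss = T_in + Q̇/(ṁ c_p) = 35.6706 °C.
T(t) = T_ss + (T₀ − T_ss) e^(−t/τ). Set T = 32.86:
e^(−t/τ) = (32.86 − 35.6706)/(28.46 − 35.6706) = 0.389791
t = −342.979 · ln(0.389791) = 323.135 min.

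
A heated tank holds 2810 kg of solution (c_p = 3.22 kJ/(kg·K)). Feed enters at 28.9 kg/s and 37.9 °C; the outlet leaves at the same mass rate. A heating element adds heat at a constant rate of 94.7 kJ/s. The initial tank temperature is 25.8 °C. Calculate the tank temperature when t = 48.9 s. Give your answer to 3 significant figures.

31.0 °C

First-law balance (no shaft work): M c_p dT/dt = ṁ c_p (T_in − T) + 94.7.
τ = M/ṁ = 97.232 s; T_ss = T_in + Q̇/(ṁ c_p) = 37.9 + 94.7/(28.9·3.22) = 38.918 °C.
Solution: T(t) = T_ss + (T₀ − T_ss) e^(−t/τ).
T(48.9) = 38.918 + (-13.118)·e^(−48.9/97.232) = 38.918 + (-13.118)·0.60476 = 30.985 °C.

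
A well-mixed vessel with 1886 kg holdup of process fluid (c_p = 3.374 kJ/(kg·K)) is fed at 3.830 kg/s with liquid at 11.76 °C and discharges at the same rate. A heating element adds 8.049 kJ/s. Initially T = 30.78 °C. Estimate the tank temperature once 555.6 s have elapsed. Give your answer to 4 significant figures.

18.34 °C

M c_p dT/dt = ṁ c_p (T_in − T) + Q̇.
τ = M/ṁ = 492.428 s; T_ss = T_in + Q̇/(ṁ c_p) = 11.76 + 8.049/(3.830·3.374) = 12.3829 °C.
T approaches T_ss exponentially: T(t) = T_ss + (T₀ − T_ss) e^(−t/τ).
T(555.6) = 12.3829 + (18.3971)·e^(−555.6/492.428) = 12.3829 + (18.3971)·0.323587 = 18.3359 °C.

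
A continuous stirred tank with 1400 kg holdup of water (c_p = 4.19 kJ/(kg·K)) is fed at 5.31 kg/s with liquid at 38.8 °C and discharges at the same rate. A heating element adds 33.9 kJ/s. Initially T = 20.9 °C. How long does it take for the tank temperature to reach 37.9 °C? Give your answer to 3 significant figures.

Heat balance on the well-mixed liquid: M c_p dT/dt = ṁ c_p (T_in − T) + 33.9.
τ = M/ṁ = 263.65 s; T_ss = T_in + Q̇/(ṁ c_p) = 40.324 °C.
T(t) = T_ss + (T₀ − T_ss) e^(−t/τ). Set T = 37.9:
e^(−t/τ) = (37.9 − 40.324)/(20.9 − 40.324) = 0.12478
t = −263.65 · ln(0.12478) = 548.72 s.

549 s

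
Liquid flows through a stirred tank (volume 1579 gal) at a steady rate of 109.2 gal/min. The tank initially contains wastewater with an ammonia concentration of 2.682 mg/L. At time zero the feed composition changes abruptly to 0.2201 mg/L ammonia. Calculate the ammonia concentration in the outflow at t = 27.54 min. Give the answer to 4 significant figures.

0.5866 mg/L

Species balance on the tank: V dC/dt = Q(C_in − C).
Time constant τ = V/Q = 1579/109.2 = 14.4597 min.
C approaches C_in exponentially: C(t) = C_in + (C₀ − C_in) e^(−t/τ).
C(27.54) = 0.2201 + (2.682 − 0.2201)·e^(−27.54/14.4597) = 0.2201 + (2.46190)·0.148882 = 0.586632 mg/L.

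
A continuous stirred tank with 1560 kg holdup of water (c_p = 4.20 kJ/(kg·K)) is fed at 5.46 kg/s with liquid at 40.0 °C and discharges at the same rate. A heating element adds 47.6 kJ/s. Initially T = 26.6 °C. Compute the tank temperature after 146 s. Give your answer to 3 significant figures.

Unsteady energy balance on the tank contents: M c_p dT/dt = ṁ c_p (T_in − T) + 47.6.
τ = M/ṁ = 285.71 s; T_ss = T_in + Q̇/(ṁ c_p) = 40.0 + 47.6/(5.46·4.20) = 42.076 °C.
Integrating: T(t) = T_ss + (T₀ − T_ss) e^(−t/τ).
T(146) = 42.076 + (-15.476)·e^(−146/285.71) = 42.076 + (-15.476)·0.59990 = 32.792 °C.

32.8 °C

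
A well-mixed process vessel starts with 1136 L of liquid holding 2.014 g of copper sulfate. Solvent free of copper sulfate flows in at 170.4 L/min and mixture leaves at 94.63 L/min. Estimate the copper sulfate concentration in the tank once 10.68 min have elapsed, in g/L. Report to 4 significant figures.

0.0005289 g/L

Let m(t) be the amount of copper sulfate. Volume: V(t) = V₀ + (Q_in − Q_out) t = 1136 + 75.7700 t; V(10.68) = 1945.22 L.
No copper sulfate enters, so dm/dt = −Q_out · (m/V).
Separate: dm/m = −Q_out dt/V(t) ⇒ ln(m/m₀) = −(Q_out/(Q_in−Q_out)) ln(V/V₀).
m = m₀ (V₀/V)^(Q_out/(Q_in−Q_out)) = 2.014 × (1136/1945.22)^(1.24891) = 1.02879 g.
C = m/V = 1.02879/1945.22 = 0.000528878 g/L.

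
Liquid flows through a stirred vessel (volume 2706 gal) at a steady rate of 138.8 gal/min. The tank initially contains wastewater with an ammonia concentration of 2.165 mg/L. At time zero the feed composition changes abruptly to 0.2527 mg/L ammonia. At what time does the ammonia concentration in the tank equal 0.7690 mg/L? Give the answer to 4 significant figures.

25.53 min

Species balance: V dC/dt = Q(C_in − C) ⇒ τ = V/Q = 19.4957 min.
C(t) = C_in + (C₀ − C_in) e^(−t/τ). Set C = 0.7690 and solve for t:
e^(−t/τ) = (C − C_in)/(C₀ − C_in) = (0.7690 − 0.2527)/(2.165 − 0.2527) = 0.269989
t = −τ ln(…) = 19.4957 × 1.30937 = 25.5271 min.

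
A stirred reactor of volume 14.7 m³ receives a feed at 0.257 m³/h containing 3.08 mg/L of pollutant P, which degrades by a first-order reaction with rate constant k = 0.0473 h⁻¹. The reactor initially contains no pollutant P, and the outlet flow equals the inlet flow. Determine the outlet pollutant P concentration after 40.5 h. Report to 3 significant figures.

Accumulation = in − out − consumed: V dC/dt = Q C_in − Q C − k V C.
This is linear with rate a = Q/V + k = 0.064783 h⁻¹.
C_ss = Q C_in/(Q + kV) = 0.83120 mg/L; C(t) = C_ss + (C₀ − C_ss) e^(−a t).
C(40.5) = 0.83120 + (-0.83120)·e^(−0.064783·40.5) = 0.83120 + (-0.83120)·0.072533 = 0.77091 mg/L.

0.771 mg/L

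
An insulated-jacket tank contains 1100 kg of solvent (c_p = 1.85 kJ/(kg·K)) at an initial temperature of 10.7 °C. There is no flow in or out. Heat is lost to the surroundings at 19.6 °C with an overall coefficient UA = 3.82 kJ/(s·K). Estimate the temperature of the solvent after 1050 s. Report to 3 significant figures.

18.4 °C

M c_p dT/dt = −UA(T − T_amb).
dT/dt = (T_ss − T)/τ with T_ss = T_amb = 19.600 °C, τ = M c_p/UA = 1100·1.85/3.82 = 532.72 s.
Integrating: T(t) = T_ss + (T₀ − T_ss) e^(−t/τ).
T(1050) = 19.600 + (-8.9000)·0.13932 = 18.360 °C.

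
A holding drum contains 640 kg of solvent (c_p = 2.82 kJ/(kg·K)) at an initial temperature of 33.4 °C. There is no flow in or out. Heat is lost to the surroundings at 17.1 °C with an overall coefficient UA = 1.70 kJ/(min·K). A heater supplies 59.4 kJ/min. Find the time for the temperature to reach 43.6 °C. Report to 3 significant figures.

841 min

Lumped-capacitance energy balance: M c_p dT/dt = UA(T_amb − T) + Q̇.
τ = M c_p/UA = 1061.6 min; T_ss = T_amb + Q̇/UA = 17.1 + 59.4/1.70 = 52.041 °C.
T(t) = T_ss + (T₀ − T_ss)e^(−t/τ); set T = 43.6:
t = −τ ln[(T − T_ss)/(T₀ − T_ss)] = −1061.6 · ln(0.45282) = 841.09 min.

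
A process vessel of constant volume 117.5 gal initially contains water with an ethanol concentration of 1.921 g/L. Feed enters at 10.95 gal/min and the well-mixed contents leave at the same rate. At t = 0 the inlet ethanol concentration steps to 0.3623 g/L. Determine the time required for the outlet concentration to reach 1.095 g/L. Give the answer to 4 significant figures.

Species balance: V dC/dt = Q(C_in − C) ⇒ τ = V/Q = 10.7306 min.
C(t) = C_in + (C₀ − C_in) e^(−t/τ). Set C = 1.095 and solve for t:
e^(−t/τ) = (C − C_in)/(C₀ − C_in) = (1.095 − 0.3623)/(1.921 − 0.3623) = 0.470071
t = −τ ln(…) = 10.7306 × 0.754871 = 8.10021 min.

8.100 min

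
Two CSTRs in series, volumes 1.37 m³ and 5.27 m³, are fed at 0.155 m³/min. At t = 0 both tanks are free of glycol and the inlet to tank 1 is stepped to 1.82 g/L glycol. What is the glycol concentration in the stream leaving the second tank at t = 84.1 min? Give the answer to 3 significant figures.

1.61 g/L

Each tank obeys Vᵢ dCᵢ/dt = Q(Cᵢ₋₁ − Cᵢ), so τᵢ = Vᵢ/Q.
τ₁ = 1.37/0.155 = 8.8387 min; τ₂ = 5.27/0.155 = 34.000 min.
Solving the cascade with C₁(0)=C₂(0)=0 gives C₂(t) = C_in[1 − (τ₁ e^(−t/τ₁) − τ₂ e^(−t/τ₂))/(τ₁ − τ₂)].
At t = 84.1: e^(−t/τ₁) = 7.3740e-05, e^(−t/τ₂) = 0.084287.
C₂ = 1.82·[1 − (8.8387·7.3740e-05 − 34.000·0.084287)/(-25.161)] = 1.82·0.88613 = 1.6128 g/L.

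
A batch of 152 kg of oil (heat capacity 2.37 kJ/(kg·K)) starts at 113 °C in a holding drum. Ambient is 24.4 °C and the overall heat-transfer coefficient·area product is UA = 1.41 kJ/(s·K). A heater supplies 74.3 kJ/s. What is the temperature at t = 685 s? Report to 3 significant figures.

79.6 °C

Lumped-capacitance energy balance: M c_p dT/dt = UA(T_amb − T) + Q̇.
dT/dt = (T_ss − T)/τ with T_ss = T_amb + Q̇/UA = 24.4 + 74.3/1.41 = 77.095 °C, τ = M c_p/UA = 152·2.37/1.41 = 255.49 s.
Integrating: T(t) = T_ss + (T₀ − T_ss) e^(−t/τ).
T(685) = 77.095 + (35.905)·0.068486 = 79.554 °C.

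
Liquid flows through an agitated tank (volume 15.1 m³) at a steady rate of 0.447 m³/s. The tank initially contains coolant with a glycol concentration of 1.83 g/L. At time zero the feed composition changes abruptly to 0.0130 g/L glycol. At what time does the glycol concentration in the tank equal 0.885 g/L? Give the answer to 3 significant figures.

Mass balance on the solute (V constant): V dC/dt = Q(C_in − C), so τ = V/Q = 33.781 s.
C(t) = C_in + (C₀ − C_in) e^(−t/τ). Set C = 0.885 and solve for t:
e^(−t/τ) = (C − C_in)/(C₀ − C_in) = (0.885 − 0.0130)/(1.83 − 0.0130) = 0.47991
t = −τ ln(…) = 33.781 × 0.73415 = 24.800 s.

24.8 s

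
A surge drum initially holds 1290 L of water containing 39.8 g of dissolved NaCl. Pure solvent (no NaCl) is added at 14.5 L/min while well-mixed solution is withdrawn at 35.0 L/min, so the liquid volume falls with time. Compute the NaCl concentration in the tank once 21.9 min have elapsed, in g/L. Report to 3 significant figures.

Let m(t) be the amount of NaCl. Volume: V(t) = V₀ + (Q_in − Q_out) t = 1290 − 20.500 t; V(21.9) = 841.05 L.
Species balance (pure solvent in): dm/dt = −Q_out · m/V(t).
dm/m = −Q_out dt/(V₀ − 20.500 t); integrating gives ln(m/m₀) = −(Q_out/(Q_in−Q_out)) ln(V/V₀).
m = m₀ (V₀/V)^(Q_out/(Q_in−Q_out)) = 39.8 × (1290/841.05)^(-1.7073) = 19.174 g.
C = m/V = 19.174/841.05 = 0.022798 g/L.

0.0228 g/L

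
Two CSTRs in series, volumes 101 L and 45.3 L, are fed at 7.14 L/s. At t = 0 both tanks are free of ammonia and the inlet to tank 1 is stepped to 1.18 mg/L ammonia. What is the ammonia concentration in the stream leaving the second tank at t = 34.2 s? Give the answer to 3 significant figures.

0.994 mg/L

Each tank obeys Vᵢ dCᵢ/dt = Q(Cᵢ₋₁ − Cᵢ), so τᵢ = Vᵢ/Q.
τ₁ = 101/7.14 = 14.146 s; τ₂ = 45.3/7.14 = 6.3445 s.
Tank 1: C₁ = C_in(1 − e^(−t/τ₁)). Tank 2 (τ₁ ≠ τ₂): C₂ = C_in[1 − (τ₁ e^(−t/τ₁) − τ₂ e^(−t/τ₂))/(τ₁ − τ₂)].
At t = 34.2: e^(−t/τ₁) = 0.089126, e^(−t/τ₂) = 0.0045599.
C₂ = 1.18·[1 − (14.146·0.089126 − 6.3445·0.0045599)/(7.8011)] = 1.18·0.84210 = 0.99367 mg/L.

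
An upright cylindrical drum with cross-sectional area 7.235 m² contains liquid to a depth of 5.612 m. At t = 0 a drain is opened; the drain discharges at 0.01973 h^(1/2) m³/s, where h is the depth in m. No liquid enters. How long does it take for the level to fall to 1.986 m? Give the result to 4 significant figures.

With no inflow, A dh/dt = −0.01973 √h.
Separate and integrate: 2(√h − √h₀) = −(0.01973/A) t.
t = 2A(√h₀ − √h)/0.01973 = 2·7.235·(√5.612 − √1.986)/0.01973
  = 14.4700 × (2.36897 − 1.40926) / 0.01973 = 703.853 s.

703.9 s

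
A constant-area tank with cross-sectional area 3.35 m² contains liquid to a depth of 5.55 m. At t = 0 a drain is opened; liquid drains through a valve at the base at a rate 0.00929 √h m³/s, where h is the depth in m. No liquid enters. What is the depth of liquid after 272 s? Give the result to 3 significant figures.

Mass balance (ρ constant): A dh/dt = −0.00929 √h.
Separate and integrate: 2(√h − √h₀) = −(0.00929/A) t.
√h = √5.55 − 0.00929·272/(2·3.35) = 2.3558 − 0.37715 = 1.9787.
h = 1.9787² = 3.9152 m.

3.92 m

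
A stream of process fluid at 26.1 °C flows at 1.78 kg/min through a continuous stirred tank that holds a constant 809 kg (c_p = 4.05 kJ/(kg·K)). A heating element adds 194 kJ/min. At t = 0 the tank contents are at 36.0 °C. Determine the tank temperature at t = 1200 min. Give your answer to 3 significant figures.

M c_p dT/dt = ṁ c_p (T_in − T) + Q̇.
Rearrange: dT/dt = (T_ss − T)/τ with τ = M/ṁ = 454.49 min and T_ss = T_in + Q̇/(ṁ c_p) = 53.011 °C.
Integrating: T(t) = T_ss + (T₀ − T_ss) e^(−t/τ).
T(1200) = 53.011 + (-17.011)·e^(−1200/454.49) = 53.011 + (-17.011)·0.071340 = 51.797 °C.

51.8 °C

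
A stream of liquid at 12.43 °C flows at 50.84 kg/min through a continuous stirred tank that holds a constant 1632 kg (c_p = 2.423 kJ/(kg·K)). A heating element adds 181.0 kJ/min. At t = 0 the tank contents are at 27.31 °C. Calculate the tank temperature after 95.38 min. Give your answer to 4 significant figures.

Unsteady energy balance on the tank contents: M c_p dT/dt = ṁ c_p (T_in − T) + 181.0.
Rearrange: dT/dt = (T_ss − T)/τ with τ = M/ṁ = 32.1007 min and T_ss = T_in + Q̇/(ṁ c_p) = 13.8993 °C.
Solution: T(t) = T_ss + (T₀ − T_ss) e^(−t/τ).
T(95.38) = 13.8993 + (13.4107)·e^(−95.38/32.1007) = 13.8993 + (13.4107)·0.0512380 = 14.5865 °C.

14.59 °C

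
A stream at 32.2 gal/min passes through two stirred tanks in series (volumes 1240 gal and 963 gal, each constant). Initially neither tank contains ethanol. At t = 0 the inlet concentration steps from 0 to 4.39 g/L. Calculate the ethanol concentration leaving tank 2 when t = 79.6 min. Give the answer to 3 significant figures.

2.97 g/L

Each tank obeys Vᵢ dCᵢ/dt = Q(Cᵢ₋₁ − Cᵢ), so τᵢ = Vᵢ/Q.
τ₁ = 1240/32.2 = 38.509 min; τ₂ = 963/32.2 = 29.907 min.
Tank 1: C₁ = C_in(1 − e^(−t/τ₁)). Tank 2 (τ₁ ≠ τ₂): C₂ = C_in[1 − (τ₁ e^(−t/τ₁) − τ₂ e^(−t/τ₂))/(τ₁ − τ₂)].
At t = 79.6: e^(−t/τ₁) = 0.12656, e^(−t/τ₂) = 0.069836.
C₂ = 4.39·[1 − (38.509·0.12656 − 29.907·0.069836)/(8.6025)] = 4.39·0.67623 = 2.9687 g/L.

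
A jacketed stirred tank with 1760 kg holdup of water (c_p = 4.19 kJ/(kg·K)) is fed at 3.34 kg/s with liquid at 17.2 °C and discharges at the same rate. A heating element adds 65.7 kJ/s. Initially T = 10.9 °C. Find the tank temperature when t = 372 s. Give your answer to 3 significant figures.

M c_p dT/dt = ṁ c_p (T_in − T) + Q̇.
Rearrange: dT/dt = (T_ss − T)/τ with τ = M/ṁ = 526.95 s and T_ss = T_in + Q̇/(ṁ c_p) = 21.895 °C.
Solution: T(t) = T_ss + (T₀ − T_ss) e^(−t/τ).
T(372) = 21.895 + (-10.995)·e^(−372/526.95) = 21.895 + (-10.995)·0.49364 = 16.467 °C.

16.5 °C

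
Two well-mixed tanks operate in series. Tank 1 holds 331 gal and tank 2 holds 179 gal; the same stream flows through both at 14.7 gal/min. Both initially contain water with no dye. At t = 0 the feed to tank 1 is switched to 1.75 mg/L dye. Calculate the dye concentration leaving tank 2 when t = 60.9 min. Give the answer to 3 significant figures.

1.51 mg/L

Each tank obeys Vᵢ dCᵢ/dt = Q(Cᵢ₋₁ − Cᵢ), so τᵢ = Vᵢ/Q.
τ₁ = 331/14.7 = 22.517 min; τ₂ = 179/14.7 = 12.177 min.
Tank 1: C₁ = C_in(1 − e^(−t/τ₁)). Tank 2 (τ₁ ≠ τ₂): C₂ = C_in[1 − (τ₁ e^(−t/τ₁) − τ₂ e^(−t/τ₂))/(τ₁ − τ₂)].
At t = 60.9: e^(−t/τ₁) = 0.066896, e^(−t/τ₂) = 0.0067293.
C₂ = 1.75·[1 − (22.517·0.066896 − 12.177·0.0067293)/(10.340)] = 1.75·0.86225 = 1.5089 mg/L.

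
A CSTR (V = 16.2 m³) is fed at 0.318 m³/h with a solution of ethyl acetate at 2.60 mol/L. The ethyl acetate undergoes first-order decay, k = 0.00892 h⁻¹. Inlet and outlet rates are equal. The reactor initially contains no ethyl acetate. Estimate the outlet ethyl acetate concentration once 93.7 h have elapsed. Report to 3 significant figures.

Accumulation = in − out − consumed: V dC/dt = Q C_in − Q C − k V C.
dC/dt = (Q/V) C_in − (Q/V + k) C; effective rate a = Q/V + k = 0.019630 + 0.00892 = 0.028550 h⁻¹.
C_ss = Q C_in/(Q + kV) = 1.7877 mol/L; C(t) = C_ss + (C₀ − C_ss) e^(−a t).
C(93.7) = 1.7877 + (-1.7877)·e^(−0.028550·93.7) = 1.7877 + (-1.7877)·0.068900 = 1.6645 mol/L.

1.66 mol/L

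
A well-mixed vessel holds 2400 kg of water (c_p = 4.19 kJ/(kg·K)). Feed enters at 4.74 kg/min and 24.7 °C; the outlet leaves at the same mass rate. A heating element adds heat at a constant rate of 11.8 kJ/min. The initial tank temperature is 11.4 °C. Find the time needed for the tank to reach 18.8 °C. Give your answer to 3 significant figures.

M c_p dT/dt = ṁ c_p (T_in − T) + Q̇.
τ = M/ṁ = 506.33 min; T_ss = T_in + Q̇/(ṁ c_p) = 25.294 °C.
T(t) = T_ss + (T₀ − T_ss) e^(−t/τ). Set T = 18.8:
e^(−t/τ) = (18.8 − 25.294)/(11.4 − 25.294) = 0.46740
t = −506.33 · ln(0.46740) = 385.10 min.

385 min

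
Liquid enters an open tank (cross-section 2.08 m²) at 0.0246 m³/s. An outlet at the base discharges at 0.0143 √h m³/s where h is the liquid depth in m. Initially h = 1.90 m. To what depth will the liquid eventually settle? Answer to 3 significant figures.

Level balance: A dh/dt = 0.0246 − 0.0143 √h. Setting dh/dt = 0:
Q_in = 0.0143 √h_ss ⇒ √h_ss = 0.0246/0.0143 = 1.7203.
h_ss = 1.7203² = 2.9594 m. (Since h₀ = 1.90 m < h_ss, the level will rise toward this value.)

2.96 m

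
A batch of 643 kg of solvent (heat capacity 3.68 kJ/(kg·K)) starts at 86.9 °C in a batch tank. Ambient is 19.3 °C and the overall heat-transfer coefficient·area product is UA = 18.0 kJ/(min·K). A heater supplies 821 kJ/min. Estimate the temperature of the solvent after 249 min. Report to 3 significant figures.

Lumped-capacitance energy balance: M c_p dT/dt = UA(T_amb − T) + Q̇.
dT/dt = (T_ss − T)/τ with T_ss = T_amb + Q̇/UA = 19.3 + 821/18.0 = 64.911 °C, τ = M c_p/UA = 643·3.68/18.0 = 131.46 min.
T approaches T_ss exponentially: T(t) = T_ss + (T₀ − T_ss) e^(−t/τ).
T(249) = 64.911 + (21.989)·0.15045 = 68.219 °C.

68.2 °C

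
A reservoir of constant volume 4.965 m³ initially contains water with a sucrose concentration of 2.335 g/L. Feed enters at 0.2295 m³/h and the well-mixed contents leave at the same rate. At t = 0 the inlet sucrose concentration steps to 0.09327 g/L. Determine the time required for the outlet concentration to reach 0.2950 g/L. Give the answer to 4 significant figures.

Mass balance on the solute (V constant): V dC/dt = Q(C_in − C), so τ = V/Q = 21.6340 h.
C(t) = C_in + (C₀ − C_in) e^(−t/τ). Set C = 0.2950 and solve for t:
e^(−t/τ) = (C − C_in)/(C₀ − C_in) = (0.2950 − 0.09327)/(2.335 − 0.09327) = 0.0899885
t = −τ ln(…) = 21.6340 × 2.40807 = 52.0962 h.

52.10 h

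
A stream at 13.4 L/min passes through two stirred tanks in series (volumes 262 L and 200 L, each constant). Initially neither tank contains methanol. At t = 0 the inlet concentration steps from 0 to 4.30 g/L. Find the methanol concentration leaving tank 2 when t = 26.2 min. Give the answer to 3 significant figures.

Time constants: τᵢ = Vᵢ/Q for each well-mixed tank.
τ₁ = 262/13.4 = 19.552 min; τ₂ = 200/13.4 = 14.925 min.
Solving the cascade with C₁(0)=C₂(0)=0 gives C₂(t) = C_in[1 − (τ₁ e^(−t/τ₁) − τ₂ e^(−t/τ₂))/(τ₁ − τ₂)].
At t = 26.2: e^(−t/τ₁) = 0.26185, e^(−t/τ₂) = 0.17284.
C₂ = 4.30·[1 − (19.552·0.26185 − 14.925·0.17284)/(4.6269)] = 4.30·0.45103 = 1.9394 g/L.

1.94 g/L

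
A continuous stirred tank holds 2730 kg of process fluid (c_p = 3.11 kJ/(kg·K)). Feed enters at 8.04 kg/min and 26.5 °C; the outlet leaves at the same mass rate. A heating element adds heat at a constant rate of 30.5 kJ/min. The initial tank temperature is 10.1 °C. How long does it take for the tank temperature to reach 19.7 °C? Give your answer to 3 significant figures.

First-law balance (no shaft work): M c_p dT/dt = ṁ c_p (T_in − T) + 30.5.
τ = M/ṁ = 339.55 min; T_ss = T_in + Q̇/(ṁ c_p) = 27.720 °C.
T(t) = T_ss + (T₀ − T_ss) e^(−t/τ). Set T = 19.7:
e^(−t/τ) = (19.7 − 27.720)/(10.1 − 27.720) = 0.45516
t = −339.55 · ln(0.45516) = 267.27 min.

267 min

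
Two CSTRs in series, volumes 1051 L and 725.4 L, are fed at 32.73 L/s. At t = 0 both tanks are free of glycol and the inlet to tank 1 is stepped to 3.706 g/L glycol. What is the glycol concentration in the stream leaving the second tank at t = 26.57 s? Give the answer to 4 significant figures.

0.9661 g/L

Time constants: τᵢ = Vᵢ/Q for each well-mixed tank.
τ₁ = 1051/32.73 = 32.1112 s; τ₂ = 725.4/32.73 = 22.1632 s.
Solving the cascade with C₁(0)=C₂(0)=0 gives C₂(t) = C_in[1 − (τ₁ e^(−t/τ₁) − τ₂ e^(−t/τ₂))/(τ₁ − τ₂)].
At t = 26.57: e^(−t/τ₁) = 0.437168, e^(−t/τ₂) = 0.301545.
C₂ = 3.706·[1 − (32.1112·0.437168 − 22.1632·0.301545)/(9.94806)] = 3.706·0.260678 = 0.966071 g/L.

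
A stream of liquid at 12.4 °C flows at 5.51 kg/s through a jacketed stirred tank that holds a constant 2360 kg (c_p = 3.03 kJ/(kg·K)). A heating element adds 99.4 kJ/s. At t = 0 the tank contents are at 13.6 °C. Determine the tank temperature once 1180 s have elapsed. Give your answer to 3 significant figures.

Heat balance on the well-mixed liquid: M c_p dT/dt = ṁ c_p (T_in − T) + 99.4.
τ = M/ṁ = 428.31 s; T_ss = T_in + Q̇/(ṁ c_p) = 12.4 + 99.4/(5.51·3.03) = 18.354 °C.
Solution: T(t) = T_ss + (T₀ − T_ss) e^(−t/τ).
T(1180) = 18.354 + (-4.7538)·e^(−1180/428.31) = 18.354 + (-4.7538)·0.063609 = 18.051 °C.

18.1 °C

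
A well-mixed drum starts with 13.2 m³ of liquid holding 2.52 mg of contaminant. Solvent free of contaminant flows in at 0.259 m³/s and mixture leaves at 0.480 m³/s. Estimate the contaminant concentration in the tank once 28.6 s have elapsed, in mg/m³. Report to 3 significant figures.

Let m(t) be the amount of contaminant. Volume: V(t) = V₀ + (Q_in − Q_out) t = 13.2 − 0.22100 t; V(28.6) = 6.8794 m³.
No contaminant enters, so dm/dt = −Q_out · (m/V).
dm/m = −Q_out dt/(V₀ − 0.22100 t); integrating gives ln(m/m₀) = −(Q_out/(Q_in−Q_out)) ln(V/V₀).
m = m₀ (V₀/V)^(Q_out/(Q_in−Q_out)) = 2.52 × (13.2/6.8794)^(-2.1719) = 0.61191 mg.
C = m/V = 0.61191/6.8794 = 0.088948 mg/m³.

0.0889 mg/m³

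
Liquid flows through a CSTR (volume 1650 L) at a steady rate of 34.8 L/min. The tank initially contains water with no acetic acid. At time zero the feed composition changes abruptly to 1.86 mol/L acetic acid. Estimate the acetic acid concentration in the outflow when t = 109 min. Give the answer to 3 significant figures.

Unsteady species balance (constant V, well mixed): V dC/dt = Q(C_in − C).
Rewrite as dC/dt + C/τ = C_in/τ, τ = V/Q = 47.414 min.
C approaches C_in exponentially: C(t) = C_in + (C₀ − C_in) e^(−t/τ).
C(109) = 1.86 + (0 − 1.86)·e^(−109/47.414) = 1.86 + (-1.8600)·0.10037 = 1.6733 mol/L.

1.67 mol/L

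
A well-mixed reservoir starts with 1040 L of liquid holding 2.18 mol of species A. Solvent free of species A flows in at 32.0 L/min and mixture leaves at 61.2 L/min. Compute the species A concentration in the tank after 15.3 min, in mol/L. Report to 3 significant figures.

0.00113 mol/L

Total volume: dV/dt = Q_in − Q_out = -29.200 L/min, so V(t) = 1040 − 29.200 t and V(15.3) = 593.24 L.
No species A enters, so dm/dt = −Q_out · (m/V).
dm/m = −Q_out dt/(V₀ − 29.200 t); integrating gives ln(m/m₀) = −(Q_out/(Q_in−Q_out)) ln(V/V₀).
m = m₀ (V₀/V)^(Q_out/(Q_in−Q_out)) = 2.18 × (1040/593.24)^(-2.0959) = 0.67216 mol.
C = m/V = 0.67216/593.24 = 0.0011330 mol/L.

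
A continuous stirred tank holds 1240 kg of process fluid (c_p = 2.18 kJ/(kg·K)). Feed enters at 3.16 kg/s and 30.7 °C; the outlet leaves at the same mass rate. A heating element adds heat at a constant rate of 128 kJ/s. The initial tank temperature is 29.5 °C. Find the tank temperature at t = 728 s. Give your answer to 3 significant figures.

First-law balance (no shaft work): M c_p dT/dt = ṁ c_p (T_in − T) + 128.
τ = M/ṁ = 392.41 s; T_ss = T_in + Q̇/(ṁ c_p) = 30.7 + 128/(3.16·2.18) = 49.281 °C.
T approaches T_ss exponentially: T(t) = T_ss + (T₀ − T_ss) e^(−t/τ).
T(728) = 49.281 + (-19.781)·e^(−728/392.41) = 49.281 + (-19.781)·0.15642 = 46.187 °C.

46.2 °C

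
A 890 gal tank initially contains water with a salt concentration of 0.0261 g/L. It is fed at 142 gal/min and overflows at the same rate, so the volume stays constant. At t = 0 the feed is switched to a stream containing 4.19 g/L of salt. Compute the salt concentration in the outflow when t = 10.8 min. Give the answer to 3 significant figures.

Accumulation = in − out for the solute gives V dC/dt = Q(C_in − C).
So dC/dt = (C_in − C)/τ with τ = V/Q = 890/142 = 6.2676 min.
Solution: C(t) = C_in + (C₀ − C_in) e^(−t/τ).
C(10.8) = 4.19 + (0.0261 − 4.19)·e^(−10.8/6.2676) = 4.19 + (-4.1639)·0.17850 = 3.4467 g/L.

3.45 g/L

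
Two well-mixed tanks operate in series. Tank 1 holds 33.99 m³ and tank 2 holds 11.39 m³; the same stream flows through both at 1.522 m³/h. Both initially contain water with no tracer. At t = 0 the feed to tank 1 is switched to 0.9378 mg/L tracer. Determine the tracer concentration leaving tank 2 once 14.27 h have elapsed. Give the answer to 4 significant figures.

0.2635 mg/L

Time constants: τᵢ = Vᵢ/Q for each well-mixed tank.
τ₁ = 33.99/1.522 = 22.3325 h; τ₂ = 11.39/1.522 = 7.48357 h.
Solving the cascade with C₁(0)=C₂(0)=0 gives C₂(t) = C_in[1 − (τ₁ e^(−t/τ₁) − τ₂ e^(−t/τ₂))/(τ₁ − τ₂)].
At t = 14.27: e^(−t/τ₁) = 0.527830, e^(−t/τ₂) = 0.148549.
C₂ = 0.9378·[1 − (22.3325·0.527830 − 7.48357·0.148549)/(14.8489)] = 0.9378·0.281018 = 0.263539 mg/L.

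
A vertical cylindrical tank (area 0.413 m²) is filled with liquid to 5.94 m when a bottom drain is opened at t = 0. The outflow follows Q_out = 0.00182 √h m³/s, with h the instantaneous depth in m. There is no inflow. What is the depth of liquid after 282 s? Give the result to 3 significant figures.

3.30 m

With no inflow, A dh/dt = −0.00182 √h.
∫ h^(−1/2) dh = −(0.00182/A) ∫ dt, giving 2√h = 2√h₀ − (0.00182/A) t.
√h = √5.94 − 0.00182·282/(2·0.413) = 2.4372 − 0.62136 = 1.8159.
h = 1.8159² = 3.2973 m.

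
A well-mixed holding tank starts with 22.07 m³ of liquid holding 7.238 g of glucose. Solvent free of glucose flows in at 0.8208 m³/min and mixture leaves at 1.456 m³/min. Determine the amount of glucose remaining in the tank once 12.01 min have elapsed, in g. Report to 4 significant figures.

Total volume: dV/dt = Q_in − Q_out = -0.635200 m³/min, so V(t) = 22.07 − 0.635200 t and V(12.01) = 14.4412 m³.
Solute balance: dm/dt = 0 − Q_out C = −Q_out m/V(t).
dm/m = −Q_out dt/(V₀ − 0.635200 t); integrating gives ln(m/m₀) = −(Q_out/(Q_in−Q_out)) ln(V/V₀).
m = m₀ (V₀/V)^(Q_out/(Q_in−Q_out)) = 7.238 × (22.07/14.4412)^(-2.29219) = 2.73780 g.

2.738 g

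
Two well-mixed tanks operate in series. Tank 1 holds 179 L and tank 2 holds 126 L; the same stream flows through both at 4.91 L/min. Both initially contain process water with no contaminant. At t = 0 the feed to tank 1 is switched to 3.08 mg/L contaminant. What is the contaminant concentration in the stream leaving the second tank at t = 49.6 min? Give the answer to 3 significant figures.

1.47 mg/L

Each tank obeys Vᵢ dCᵢ/dt = Q(Cᵢ₋₁ − Cᵢ), so τᵢ = Vᵢ/Q.
τ₁ = 179/4.91 = 36.456 min; τ₂ = 126/4.91 = 25.662 min.
Solving the cascade with C₁(0)=C₂(0)=0 gives C₂(t) = C_in[1 − (τ₁ e^(−t/τ₁) − τ₂ e^(−t/τ₂))/(τ₁ − τ₂)].
At t = 49.6: e^(−t/τ₁) = 0.25652, e^(−t/τ₂) = 0.14474.
C₂ = 3.08·[1 − (36.456·0.25652 − 25.662·0.14474)/(10.794)] = 3.08·0.47773 = 1.4714 mg/L.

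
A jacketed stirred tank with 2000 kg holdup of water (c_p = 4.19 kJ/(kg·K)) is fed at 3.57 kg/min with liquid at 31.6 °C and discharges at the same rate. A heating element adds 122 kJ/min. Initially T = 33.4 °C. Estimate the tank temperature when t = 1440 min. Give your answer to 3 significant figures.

39.3 °C

Unsteady energy balance on the tank contents: M c_p dT/dt = ṁ c_p (T_in − T) + 122.
τ = M/ṁ = 560.22 min; T_ss = T_in + Q̇/(ṁ c_p) = 31.6 + 122/(3.57·4.19) = 39.756 °C.
This is linear first-order; T(t) = T_ss + (T₀ − T_ss) e^(−t/τ).
T(1440) = 39.756 + (-6.3560)·e^(−1440/560.22) = 39.756 + (-6.3560)·0.076505 = 39.270 °C.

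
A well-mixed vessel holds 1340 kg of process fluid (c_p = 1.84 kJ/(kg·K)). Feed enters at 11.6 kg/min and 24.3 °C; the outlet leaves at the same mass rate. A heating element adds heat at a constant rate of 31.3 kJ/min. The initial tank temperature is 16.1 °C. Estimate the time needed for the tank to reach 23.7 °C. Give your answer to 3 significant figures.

M c_p dT/dt = ṁ c_p (T_in − T) + Q̇.
τ = M/ṁ = 115.52 min; T_ss = T_in + Q̇/(ṁ c_p) = 25.766 °C.
T(t) = T_ss + (T₀ − T_ss) e^(−t/τ). Set T = 23.7:
e^(−t/τ) = (23.7 − 25.766)/(16.1 − 25.766) = 0.21378
t = −115.52 · ln(0.21378) = 178.22 min.

178 min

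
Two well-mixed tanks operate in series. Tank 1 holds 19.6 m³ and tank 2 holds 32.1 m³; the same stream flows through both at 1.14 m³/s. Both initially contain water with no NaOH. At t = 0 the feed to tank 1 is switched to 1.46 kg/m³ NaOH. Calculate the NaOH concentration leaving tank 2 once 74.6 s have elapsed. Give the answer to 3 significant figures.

1.22 kg/m³

Each tank obeys Vᵢ dCᵢ/dt = Q(Cᵢ₋₁ − Cᵢ), so τᵢ = Vᵢ/Q.
τ₁ = 19.6/1.14 = 17.193 s; τ₂ = 32.1/1.14 = 28.158 s.
Solving the cascade with C₁(0)=C₂(0)=0 gives C₂(t) = C_in[1 − (τ₁ e^(−t/τ₁) − τ₂ e^(−t/τ₂))/(τ₁ − τ₂)].
At t = 74.6: e^(−t/τ₁) = 0.013050, e^(−t/τ₂) = 0.070697.
C₂ = 1.46·[1 − (17.193·0.013050 − 28.158·0.070697)/(-10.965)] = 1.46·0.83891 = 1.2248 kg/m³.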